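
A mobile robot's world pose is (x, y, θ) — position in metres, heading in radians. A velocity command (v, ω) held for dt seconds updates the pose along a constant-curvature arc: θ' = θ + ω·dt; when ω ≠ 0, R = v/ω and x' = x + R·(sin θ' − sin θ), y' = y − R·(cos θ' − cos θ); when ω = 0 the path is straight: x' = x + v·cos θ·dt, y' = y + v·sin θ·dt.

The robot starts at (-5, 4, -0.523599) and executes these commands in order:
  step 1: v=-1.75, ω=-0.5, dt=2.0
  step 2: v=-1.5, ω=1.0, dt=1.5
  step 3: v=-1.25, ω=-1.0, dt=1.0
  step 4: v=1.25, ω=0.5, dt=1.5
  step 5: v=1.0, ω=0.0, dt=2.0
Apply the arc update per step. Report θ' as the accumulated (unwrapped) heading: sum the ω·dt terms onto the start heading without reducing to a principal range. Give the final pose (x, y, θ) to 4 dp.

step 1: θ'=-1.5236 (R=3.5000) → pose (-6.7461, 6.8660, -1.5236)
step 2: θ'=-0.0236 (R=-1.5000) → pose (-8.2090, 8.2948, -0.0236)
step 3: θ'=-1.0236 (R=1.2500) → pose (-9.2470, 8.8941, -1.0236)
step 4: θ'=-0.2736 (R=2.5000) → pose (-7.7876, 7.7878, -0.2736)
step 5: θ'=-0.2736 (straight) → pose (-5.8619, 7.2474, -0.2736)

(-5.8619, 7.2474, -0.2736)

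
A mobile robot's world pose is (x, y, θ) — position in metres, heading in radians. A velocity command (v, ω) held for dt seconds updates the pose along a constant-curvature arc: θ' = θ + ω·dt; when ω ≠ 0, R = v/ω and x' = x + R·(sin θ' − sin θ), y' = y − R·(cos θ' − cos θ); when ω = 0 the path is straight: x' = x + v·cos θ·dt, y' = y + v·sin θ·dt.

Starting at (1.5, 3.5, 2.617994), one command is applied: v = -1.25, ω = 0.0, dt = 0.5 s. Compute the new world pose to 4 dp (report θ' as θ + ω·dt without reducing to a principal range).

(2.0413, 3.1875, 2.6180)

θ' = 2.6180 + 0.0·0.5 = 2.6180
ω = 0 → straight: x' = 1.5 + -1.25·cos(2.6180)·0.5 = 2.0413
y' = 3.5 + -1.25·sin(2.6180)·0.5 = 3.1875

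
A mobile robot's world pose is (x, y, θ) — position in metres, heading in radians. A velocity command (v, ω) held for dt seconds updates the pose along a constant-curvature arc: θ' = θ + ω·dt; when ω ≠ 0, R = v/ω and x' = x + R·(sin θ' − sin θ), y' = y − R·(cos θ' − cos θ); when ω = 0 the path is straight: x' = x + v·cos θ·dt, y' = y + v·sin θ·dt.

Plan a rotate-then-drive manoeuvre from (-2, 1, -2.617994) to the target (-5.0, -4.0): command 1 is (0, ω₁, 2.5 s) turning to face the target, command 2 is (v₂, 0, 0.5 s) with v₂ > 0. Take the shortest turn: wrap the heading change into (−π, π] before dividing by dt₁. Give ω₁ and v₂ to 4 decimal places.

heading to target = atan2(-4−1, -5−-2) = -2.1112
Δθ = wrap(-2.1112 − -2.6180) = 0.5068; ω₁ = Δθ/dt₁ = 0.2027
distance = √((-5−-2)² + (-4−1)²) = 5.8310; v₂ = distance/dt₂ = 11.6619

ω₁ = 0.2027, v₂ = 11.6619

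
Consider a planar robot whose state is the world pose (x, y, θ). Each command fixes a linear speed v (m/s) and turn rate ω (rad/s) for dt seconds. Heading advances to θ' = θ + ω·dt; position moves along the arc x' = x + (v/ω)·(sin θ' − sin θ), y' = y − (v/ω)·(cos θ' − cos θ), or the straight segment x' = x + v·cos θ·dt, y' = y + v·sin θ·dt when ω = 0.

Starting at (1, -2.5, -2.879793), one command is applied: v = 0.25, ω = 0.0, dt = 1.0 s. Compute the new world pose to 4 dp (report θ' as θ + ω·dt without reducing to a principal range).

(0.7585, -2.5647, -2.8798)

θ' = -2.8798 + 0.0·1.0 = -2.8798
ω = 0 → straight: x' = 1 + 0.25·cos(-2.8798)·1.0 = 0.7585
y' = -2.5 + 0.25·sin(-2.8798)·1.0 = -2.5647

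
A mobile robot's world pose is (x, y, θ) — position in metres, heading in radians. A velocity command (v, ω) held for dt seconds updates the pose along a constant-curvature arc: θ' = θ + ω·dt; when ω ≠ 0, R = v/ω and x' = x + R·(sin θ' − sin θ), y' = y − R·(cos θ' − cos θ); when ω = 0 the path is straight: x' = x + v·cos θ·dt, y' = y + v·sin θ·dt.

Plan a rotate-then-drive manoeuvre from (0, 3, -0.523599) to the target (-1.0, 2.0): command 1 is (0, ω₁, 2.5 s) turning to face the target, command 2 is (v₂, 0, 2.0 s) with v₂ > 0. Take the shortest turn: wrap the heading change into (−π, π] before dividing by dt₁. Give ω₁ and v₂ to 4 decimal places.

heading to target = atan2(2−3, -1−0) = -2.3562
Δθ = wrap(-2.3562 − -0.5236) = -1.8326; ω₁ = Δθ/dt₁ = -0.7330
distance = √((-1−0)² + (2−3)²) = 1.4142; v₂ = distance/dt₂ = 0.7071

ω₁ = -0.7330, v₂ = 0.7071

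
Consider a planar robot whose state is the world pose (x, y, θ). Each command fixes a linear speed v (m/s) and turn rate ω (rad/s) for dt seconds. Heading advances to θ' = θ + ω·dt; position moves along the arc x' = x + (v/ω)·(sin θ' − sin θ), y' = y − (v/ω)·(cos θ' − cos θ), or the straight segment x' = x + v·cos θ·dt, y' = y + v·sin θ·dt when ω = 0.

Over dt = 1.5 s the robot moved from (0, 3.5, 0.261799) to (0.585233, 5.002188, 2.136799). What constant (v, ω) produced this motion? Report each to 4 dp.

v = 1.2500, ω = 1.2500

Δθ = 2.136799 − 0.261799 = 1.875000
ω = Δθ/dt = 1.875000/1.5 = 1.2500
R = −Δy/(cos θ' − cos θ) = 1.0000
v = R·ω = 1.0000·1.2500 = 1.2500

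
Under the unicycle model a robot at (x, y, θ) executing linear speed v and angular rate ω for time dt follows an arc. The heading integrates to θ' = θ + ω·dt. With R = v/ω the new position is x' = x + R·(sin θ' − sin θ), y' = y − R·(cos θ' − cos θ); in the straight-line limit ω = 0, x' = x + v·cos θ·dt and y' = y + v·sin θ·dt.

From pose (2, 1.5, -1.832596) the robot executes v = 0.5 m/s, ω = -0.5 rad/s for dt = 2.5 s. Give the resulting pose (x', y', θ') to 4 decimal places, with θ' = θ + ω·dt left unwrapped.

θ' = -1.8326 + -0.5·2.5 = -3.0826
R = v/ω = 0.5/-0.5 = -1.0000
x' = 2 + -1.0000·(sin -3.0826 − sin -1.8326) = 1.0930
y' = 1.5 − -1.0000·(cos -3.0826 − cos -1.8326) = 0.7606

(1.0930, 0.7606, -3.0826)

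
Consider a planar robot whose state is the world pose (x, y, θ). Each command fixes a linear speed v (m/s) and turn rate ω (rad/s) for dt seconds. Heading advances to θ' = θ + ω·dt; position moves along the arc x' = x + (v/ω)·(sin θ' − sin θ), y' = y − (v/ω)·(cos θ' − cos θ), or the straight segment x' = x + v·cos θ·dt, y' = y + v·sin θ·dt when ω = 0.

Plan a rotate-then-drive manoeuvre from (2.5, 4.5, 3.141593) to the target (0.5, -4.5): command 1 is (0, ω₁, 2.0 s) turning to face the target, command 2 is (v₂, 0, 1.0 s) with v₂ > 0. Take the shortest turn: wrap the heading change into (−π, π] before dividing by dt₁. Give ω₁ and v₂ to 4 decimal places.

heading to target = atan2(-4.5−4.5, 0.5−2.5) = -1.7895
Δθ = wrap(-1.7895 − 3.1416) = 1.3521; ω₁ = Δθ/dt₁ = 0.6761
distance = √((0.5−2.5)² + (-4.5−4.5)²) = 9.2195; v₂ = distance/dt₂ = 9.2195

ω₁ = 0.6761, v₂ = 9.2195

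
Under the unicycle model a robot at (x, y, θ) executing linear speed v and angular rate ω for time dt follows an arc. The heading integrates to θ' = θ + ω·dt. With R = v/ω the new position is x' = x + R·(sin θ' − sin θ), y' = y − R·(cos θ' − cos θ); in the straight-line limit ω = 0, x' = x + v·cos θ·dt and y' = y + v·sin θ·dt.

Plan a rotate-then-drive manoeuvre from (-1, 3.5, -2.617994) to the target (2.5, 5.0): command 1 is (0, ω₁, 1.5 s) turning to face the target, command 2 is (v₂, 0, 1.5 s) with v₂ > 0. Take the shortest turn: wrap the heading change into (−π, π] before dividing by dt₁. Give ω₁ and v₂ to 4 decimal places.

ω₁ = 2.0153, v₂ = 2.5386

heading to target = atan2(5−3.5, 2.5−-1) = 0.4049
Δθ = wrap(0.4049 − -2.6180) = 3.0229; ω₁ = Δθ/dt₁ = 2.0153
distance = √((2.5−-1)² + (5−3.5)²) = 3.8079; v₂ = distance/dt₂ = 2.5386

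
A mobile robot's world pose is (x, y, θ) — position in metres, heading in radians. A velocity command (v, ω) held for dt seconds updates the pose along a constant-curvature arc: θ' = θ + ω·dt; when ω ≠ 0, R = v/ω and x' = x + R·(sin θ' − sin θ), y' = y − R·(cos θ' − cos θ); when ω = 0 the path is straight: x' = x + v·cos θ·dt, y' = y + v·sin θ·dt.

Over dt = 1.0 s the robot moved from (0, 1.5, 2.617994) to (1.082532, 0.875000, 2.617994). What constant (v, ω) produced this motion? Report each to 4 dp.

Δθ = 2.617994 − 2.617994 = 0.000000
ω = Δθ/dt = 0.000000/1.0 = 0.0000
ω = 0 → v = (Δx·cos θ + Δy·sin θ)/dt = -1.2500

v = -1.2500, ω = 0.0000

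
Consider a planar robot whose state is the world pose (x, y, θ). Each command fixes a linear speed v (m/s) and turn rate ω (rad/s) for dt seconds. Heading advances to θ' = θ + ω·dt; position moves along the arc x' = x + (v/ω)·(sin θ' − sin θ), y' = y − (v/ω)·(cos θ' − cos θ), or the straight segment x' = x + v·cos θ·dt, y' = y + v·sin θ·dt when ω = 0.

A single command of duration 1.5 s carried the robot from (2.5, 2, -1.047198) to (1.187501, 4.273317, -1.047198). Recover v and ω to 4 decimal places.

v = -1.7500, ω = 0.0000

Δθ = -1.047198 − -1.047198 = 0.000000
ω = Δθ/dt = 0.000000/1.5 = 0.0000
ω = 0 → v = (Δx·cos θ + Δy·sin θ)/dt = -1.7500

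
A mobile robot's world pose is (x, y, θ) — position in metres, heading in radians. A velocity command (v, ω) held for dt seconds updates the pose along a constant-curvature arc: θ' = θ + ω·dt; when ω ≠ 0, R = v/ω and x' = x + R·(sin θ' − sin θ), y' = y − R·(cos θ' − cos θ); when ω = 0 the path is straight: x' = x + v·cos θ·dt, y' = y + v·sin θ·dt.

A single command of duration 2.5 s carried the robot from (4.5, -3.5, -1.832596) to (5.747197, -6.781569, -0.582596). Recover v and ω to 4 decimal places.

v = 1.5000, ω = 0.5000

Δθ = -0.582596 − -1.832596 = 1.250000
ω = Δθ/dt = 1.250000/2.5 = 0.5000
R = −Δy/(cos θ' − cos θ) = 3.0000
v = R·ω = 3.0000·0.5000 = 1.5000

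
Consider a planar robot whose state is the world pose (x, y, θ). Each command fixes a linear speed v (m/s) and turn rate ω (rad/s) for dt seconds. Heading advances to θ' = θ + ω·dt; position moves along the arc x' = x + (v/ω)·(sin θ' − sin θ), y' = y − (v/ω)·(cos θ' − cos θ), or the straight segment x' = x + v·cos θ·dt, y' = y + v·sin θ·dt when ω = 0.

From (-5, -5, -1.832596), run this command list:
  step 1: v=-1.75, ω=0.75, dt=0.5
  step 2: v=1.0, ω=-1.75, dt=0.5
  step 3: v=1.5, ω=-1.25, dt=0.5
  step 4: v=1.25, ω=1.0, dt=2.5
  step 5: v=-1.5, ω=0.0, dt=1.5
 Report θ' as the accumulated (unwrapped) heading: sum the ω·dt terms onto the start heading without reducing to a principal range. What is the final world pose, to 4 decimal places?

step 1: θ'=-1.4576 (R=-2.3333) → pose (-4.9354, -4.1325, -1.4576)
step 2: θ'=-2.3326 (R=-0.5714) → pose (-5.0897, -4.5915, -2.3326)
step 3: θ'=-2.9576 (R=-1.2000) → pose (-5.7385, -4.9430, -2.9576)
step 4: θ'=-0.4576 (R=1.2500) → pose (-6.0620, -7.2933, -0.4576)
step 5: θ'=-0.4576 (straight) → pose (-8.0805, -6.2992, -0.4576)

(-8.0805, -6.2992, -0.4576)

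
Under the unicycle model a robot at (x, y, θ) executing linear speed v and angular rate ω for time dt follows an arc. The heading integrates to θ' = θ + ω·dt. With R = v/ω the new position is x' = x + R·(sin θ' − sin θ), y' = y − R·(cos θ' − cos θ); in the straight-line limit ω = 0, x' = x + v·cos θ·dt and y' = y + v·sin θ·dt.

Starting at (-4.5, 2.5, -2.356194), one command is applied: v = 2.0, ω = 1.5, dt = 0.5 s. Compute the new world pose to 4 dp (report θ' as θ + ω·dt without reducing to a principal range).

θ' = -2.3562 + 1.5·0.5 = -1.6062
R = v/ω = 2.0/1.5 = 1.3333
x' = -4.5 + 1.3333·(sin -1.6062 − sin -2.3562) = -4.8897
y' = 2.5 − 1.3333·(cos -1.6062 − cos -2.3562) = 1.6044

(-4.8897, 1.6044, -1.6062)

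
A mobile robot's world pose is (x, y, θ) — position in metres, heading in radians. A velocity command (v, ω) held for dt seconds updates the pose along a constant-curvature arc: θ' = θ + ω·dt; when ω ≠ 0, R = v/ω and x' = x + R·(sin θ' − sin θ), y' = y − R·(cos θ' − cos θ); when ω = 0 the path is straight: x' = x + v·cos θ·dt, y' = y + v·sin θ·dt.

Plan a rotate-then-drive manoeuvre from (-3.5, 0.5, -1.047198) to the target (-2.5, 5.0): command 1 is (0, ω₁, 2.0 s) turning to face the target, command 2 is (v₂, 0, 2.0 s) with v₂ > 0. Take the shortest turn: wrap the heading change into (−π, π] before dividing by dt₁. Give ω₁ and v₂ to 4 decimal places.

ω₁ = 1.1997, v₂ = 2.3049

heading to target = atan2(5−0.5, -2.5−-3.5) = 1.3521
Δθ = wrap(1.3521 − -1.0472) = 2.3993; ω₁ = Δθ/dt₁ = 1.1997
distance = √((-2.5−-3.5)² + (5−0.5)²) = 4.6098; v₂ = distance/dt₂ = 2.3049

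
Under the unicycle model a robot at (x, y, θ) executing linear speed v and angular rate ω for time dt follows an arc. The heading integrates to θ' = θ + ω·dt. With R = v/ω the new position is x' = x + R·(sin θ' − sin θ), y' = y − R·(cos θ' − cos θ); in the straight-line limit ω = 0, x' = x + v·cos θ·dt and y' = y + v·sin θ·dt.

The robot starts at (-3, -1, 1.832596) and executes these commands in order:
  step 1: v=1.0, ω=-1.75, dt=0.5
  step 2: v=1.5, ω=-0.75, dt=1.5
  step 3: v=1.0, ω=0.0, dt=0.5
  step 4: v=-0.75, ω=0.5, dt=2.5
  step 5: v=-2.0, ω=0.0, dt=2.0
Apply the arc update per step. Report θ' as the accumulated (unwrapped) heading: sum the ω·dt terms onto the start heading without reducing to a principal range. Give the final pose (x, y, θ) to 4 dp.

step 1: θ'=0.9576 (R=-0.5714) → pose (-2.9154, -0.5233, 0.9576)
step 2: θ'=-0.1674 (R=-2.0000) → pose (-0.9465, 0.2978, -0.1674)
step 3: θ'=-0.1674 (straight) → pose (-0.4535, 0.2145, -0.1674)
step 4: θ'=1.0826 (R=-1.5000) → pose (-2.0282, -0.5610, 1.0826)
step 5: θ'=1.0826 (straight) → pose (-3.9043, -4.0937, 1.0826)

(-3.9043, -4.0937, 1.0826)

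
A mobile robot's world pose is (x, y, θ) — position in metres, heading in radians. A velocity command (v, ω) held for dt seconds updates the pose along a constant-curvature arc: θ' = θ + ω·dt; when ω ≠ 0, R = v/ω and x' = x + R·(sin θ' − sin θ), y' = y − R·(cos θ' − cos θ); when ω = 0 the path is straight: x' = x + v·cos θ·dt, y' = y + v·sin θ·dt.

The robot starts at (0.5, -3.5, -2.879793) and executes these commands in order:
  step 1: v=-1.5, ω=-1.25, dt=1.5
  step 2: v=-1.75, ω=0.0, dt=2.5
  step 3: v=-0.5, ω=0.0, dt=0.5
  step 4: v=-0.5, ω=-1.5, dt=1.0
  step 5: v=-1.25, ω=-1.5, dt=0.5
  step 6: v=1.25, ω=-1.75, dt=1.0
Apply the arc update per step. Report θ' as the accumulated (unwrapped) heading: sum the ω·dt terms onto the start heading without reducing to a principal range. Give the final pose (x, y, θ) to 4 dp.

step 1: θ'=-4.7548 (R=1.2000) → pose (2.0095, -4.7100, -4.7548)
step 2: θ'=-4.7548 (straight) → pose (1.8240, -9.0810, -4.7548)
step 3: θ'=-4.7548 (straight) → pose (1.8134, -9.3308, -4.7548)
step 4: θ'=-6.2548 (R=0.3333) → pose (1.4899, -9.6499, -6.2548)
step 5: θ'=-7.0048 (R=0.8333) → pose (0.9157, -9.4425, -7.0048)
step 6: θ'=-8.7548 (R=-0.7143) → pose (0.8874, -10.5386, -8.7548)

(0.8874, -10.5386, -8.7548)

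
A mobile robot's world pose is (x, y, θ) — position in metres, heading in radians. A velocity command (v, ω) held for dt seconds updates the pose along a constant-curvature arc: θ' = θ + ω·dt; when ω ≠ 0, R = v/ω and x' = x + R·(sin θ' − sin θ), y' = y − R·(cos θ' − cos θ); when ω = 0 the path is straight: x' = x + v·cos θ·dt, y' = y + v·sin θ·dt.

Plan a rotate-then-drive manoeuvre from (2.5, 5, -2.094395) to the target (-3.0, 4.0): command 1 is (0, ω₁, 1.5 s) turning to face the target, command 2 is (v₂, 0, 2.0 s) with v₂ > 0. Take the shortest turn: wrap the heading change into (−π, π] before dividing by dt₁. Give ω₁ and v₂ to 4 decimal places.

ω₁ = -0.5782, v₂ = 2.7951

heading to target = atan2(4−5, -3−2.5) = -2.9617
Δθ = wrap(-2.9617 − -2.0944) = -0.8673; ω₁ = Δθ/dt₁ = -0.5782
distance = √((-3−2.5)² + (4−5)²) = 5.5902; v₂ = distance/dt₂ = 2.7951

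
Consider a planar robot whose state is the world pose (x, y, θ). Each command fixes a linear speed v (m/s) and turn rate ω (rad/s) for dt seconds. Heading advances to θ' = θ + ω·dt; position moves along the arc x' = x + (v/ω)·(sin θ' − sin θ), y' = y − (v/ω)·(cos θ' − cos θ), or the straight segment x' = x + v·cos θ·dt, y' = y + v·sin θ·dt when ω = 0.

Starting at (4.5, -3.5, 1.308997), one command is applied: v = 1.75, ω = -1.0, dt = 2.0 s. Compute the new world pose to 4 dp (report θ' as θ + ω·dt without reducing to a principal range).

θ' = 1.3090 + -1.0·2.0 = -0.6910
R = v/ω = 1.75/-1.0 = -1.7500
x' = 4.5 + -1.7500·(sin -0.6910 − sin 1.3090) = 7.3057
y' = -3.5 − -1.7500·(cos -0.6910 − cos 1.3090) = -2.6044

(7.3057, -2.6044, -0.6910)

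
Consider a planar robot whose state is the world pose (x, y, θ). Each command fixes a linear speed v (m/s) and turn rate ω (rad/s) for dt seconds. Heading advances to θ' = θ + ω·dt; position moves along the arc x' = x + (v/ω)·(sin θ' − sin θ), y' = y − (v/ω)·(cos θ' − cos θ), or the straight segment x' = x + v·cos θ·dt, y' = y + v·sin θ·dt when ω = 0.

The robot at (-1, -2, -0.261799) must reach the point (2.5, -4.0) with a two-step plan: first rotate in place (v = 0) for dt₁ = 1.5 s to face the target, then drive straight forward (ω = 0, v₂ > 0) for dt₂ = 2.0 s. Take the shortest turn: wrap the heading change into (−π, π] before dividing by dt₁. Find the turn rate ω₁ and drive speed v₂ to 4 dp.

heading to target = atan2(-4−-2, 2.5−-1) = -0.5191
Δθ = wrap(-0.5191 − -0.2618) = -0.2573; ω₁ = Δθ/dt₁ = -0.1716
distance = √((2.5−-1)² + (-4−-2)²) = 4.0311; v₂ = distance/dt₂ = 2.0156

ω₁ = -0.1716, v₂ = 2.0156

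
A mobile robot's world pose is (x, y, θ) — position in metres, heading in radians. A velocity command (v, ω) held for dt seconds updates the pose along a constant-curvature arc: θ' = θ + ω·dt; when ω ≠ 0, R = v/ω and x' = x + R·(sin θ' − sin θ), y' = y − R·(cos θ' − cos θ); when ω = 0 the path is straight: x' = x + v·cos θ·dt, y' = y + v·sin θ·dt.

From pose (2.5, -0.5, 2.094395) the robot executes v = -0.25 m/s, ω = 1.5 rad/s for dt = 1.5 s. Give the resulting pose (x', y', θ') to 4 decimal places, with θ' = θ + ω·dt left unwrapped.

(2.7998, -0.4766, 4.3444)

θ' = 2.0944 + 1.5·1.5 = 4.3444
R = v/ω = -0.25/1.5 = -0.1667
x' = 2.5 + -0.1667·(sin 4.3444 − sin 2.0944) = 2.7998
y' = -0.5 − -0.1667·(cos 4.3444 − cos 2.0944) = -0.4766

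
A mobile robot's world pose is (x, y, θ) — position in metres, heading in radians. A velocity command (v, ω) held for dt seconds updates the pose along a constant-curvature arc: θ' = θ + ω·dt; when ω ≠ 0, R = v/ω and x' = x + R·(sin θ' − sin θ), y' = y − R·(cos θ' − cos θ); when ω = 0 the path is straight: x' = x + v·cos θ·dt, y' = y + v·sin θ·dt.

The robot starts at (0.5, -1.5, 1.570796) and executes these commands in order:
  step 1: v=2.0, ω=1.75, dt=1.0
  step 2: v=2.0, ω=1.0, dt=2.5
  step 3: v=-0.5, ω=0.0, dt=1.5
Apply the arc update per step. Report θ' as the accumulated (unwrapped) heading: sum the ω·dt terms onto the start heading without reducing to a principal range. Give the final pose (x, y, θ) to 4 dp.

step 1: θ'=3.3208 (R=1.1429) → pose (-0.8466, -0.3754, 3.3208)
step 2: θ'=5.8208 (R=2.0000) → pose (-1.3823, -4.1334, 5.8208)
step 3: θ'=5.8208 (straight) → pose (-2.0535, -3.7988, 5.8208)

(-2.0535, -3.7988, 5.8208)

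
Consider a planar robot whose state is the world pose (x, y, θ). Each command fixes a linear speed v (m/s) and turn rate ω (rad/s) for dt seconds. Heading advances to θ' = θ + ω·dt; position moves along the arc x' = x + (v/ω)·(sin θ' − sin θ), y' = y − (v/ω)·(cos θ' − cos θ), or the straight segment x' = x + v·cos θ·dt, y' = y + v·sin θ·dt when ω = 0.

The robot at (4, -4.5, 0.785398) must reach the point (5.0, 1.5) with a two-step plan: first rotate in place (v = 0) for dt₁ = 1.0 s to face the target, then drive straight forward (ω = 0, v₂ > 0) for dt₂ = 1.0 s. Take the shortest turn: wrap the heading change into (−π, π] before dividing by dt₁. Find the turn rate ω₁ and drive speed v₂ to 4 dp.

ω₁ = 0.6202, v₂ = 6.0828

heading to target = atan2(1.5−-4.5, 5−4) = 1.4056
Δθ = wrap(1.4056 − 0.7854) = 0.6202; ω₁ = Δθ/dt₁ = 0.6202
distance = √((5−4)² + (1.5−-4.5)²) = 6.0828; v₂ = distance/dt₂ = 6.0828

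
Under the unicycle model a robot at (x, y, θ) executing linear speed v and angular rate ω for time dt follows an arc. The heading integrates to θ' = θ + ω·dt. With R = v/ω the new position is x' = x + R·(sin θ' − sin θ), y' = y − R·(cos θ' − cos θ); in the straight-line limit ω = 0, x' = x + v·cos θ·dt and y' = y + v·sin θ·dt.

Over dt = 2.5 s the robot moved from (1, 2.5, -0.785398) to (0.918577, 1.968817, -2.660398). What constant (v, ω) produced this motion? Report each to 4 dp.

v = 0.2500, ω = -0.7500

Δθ = -2.660398 − -0.785398 = -1.875000
ω = Δθ/dt = -1.875000/2.5 = -0.7500
R = −Δy/(cos θ' − cos θ) = -0.3333
v = R·ω = -0.3333·-0.7500 = 0.2500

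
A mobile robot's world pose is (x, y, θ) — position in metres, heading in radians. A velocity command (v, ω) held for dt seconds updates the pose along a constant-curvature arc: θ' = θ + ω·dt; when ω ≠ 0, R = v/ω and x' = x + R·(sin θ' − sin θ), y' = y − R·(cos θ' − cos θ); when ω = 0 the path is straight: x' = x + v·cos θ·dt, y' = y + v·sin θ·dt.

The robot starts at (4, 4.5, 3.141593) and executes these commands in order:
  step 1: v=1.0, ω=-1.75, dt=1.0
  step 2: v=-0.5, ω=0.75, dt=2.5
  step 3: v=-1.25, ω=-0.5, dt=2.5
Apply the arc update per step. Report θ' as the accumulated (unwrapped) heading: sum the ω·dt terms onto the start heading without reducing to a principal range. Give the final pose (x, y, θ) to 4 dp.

step 1: θ'=1.3916 (R=-0.5714) → pose (3.4377, 5.1733, 1.3916)
step 2: θ'=3.2666 (R=-0.6667) → pose (4.1768, 4.3930, 3.2666)
step 3: θ'=2.0166 (R=2.5000) → pose (6.7442, 2.9904, 2.0166)

(6.7442, 2.9904, 2.0166)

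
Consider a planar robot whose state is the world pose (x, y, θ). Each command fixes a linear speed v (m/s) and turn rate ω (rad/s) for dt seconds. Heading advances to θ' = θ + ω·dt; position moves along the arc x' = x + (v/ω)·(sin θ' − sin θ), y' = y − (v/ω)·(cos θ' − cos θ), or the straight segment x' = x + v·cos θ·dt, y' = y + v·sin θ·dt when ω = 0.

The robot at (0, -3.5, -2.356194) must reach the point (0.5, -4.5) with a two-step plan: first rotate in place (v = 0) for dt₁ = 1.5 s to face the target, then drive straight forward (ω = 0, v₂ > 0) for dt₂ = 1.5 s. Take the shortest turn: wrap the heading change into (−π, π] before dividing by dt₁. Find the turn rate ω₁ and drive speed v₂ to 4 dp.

ω₁ = 0.8327, v₂ = 0.7454

heading to target = atan2(-4.5−-3.5, 0.5−0) = -1.1071
Δθ = wrap(-1.1071 − -2.3562) = 1.2490; ω₁ = Δθ/dt₁ = 0.8327
distance = √((0.5−0)² + (-4.5−-3.5)²) = 1.1180; v₂ = distance/dt₂ = 0.7454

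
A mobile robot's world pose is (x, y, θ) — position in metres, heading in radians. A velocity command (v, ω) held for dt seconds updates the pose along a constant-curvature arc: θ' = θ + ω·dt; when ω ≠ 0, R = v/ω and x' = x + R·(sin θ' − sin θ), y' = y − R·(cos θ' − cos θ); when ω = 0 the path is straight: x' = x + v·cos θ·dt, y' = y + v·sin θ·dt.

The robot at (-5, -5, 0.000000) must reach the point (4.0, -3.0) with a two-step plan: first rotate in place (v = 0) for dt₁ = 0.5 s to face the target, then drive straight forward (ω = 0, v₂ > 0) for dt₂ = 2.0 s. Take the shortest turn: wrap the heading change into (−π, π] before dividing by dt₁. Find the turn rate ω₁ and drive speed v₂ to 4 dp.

heading to target = atan2(-3−-5, 4−-5) = 0.2187
Δθ = wrap(0.2187 − 0.0000) = 0.2187; ω₁ = Δθ/dt₁ = 0.4373
distance = √((4−-5)² + (-3−-5)²) = 9.2195; v₂ = distance/dt₂ = 4.6098

ω₁ = 0.4373, v₂ = 4.6098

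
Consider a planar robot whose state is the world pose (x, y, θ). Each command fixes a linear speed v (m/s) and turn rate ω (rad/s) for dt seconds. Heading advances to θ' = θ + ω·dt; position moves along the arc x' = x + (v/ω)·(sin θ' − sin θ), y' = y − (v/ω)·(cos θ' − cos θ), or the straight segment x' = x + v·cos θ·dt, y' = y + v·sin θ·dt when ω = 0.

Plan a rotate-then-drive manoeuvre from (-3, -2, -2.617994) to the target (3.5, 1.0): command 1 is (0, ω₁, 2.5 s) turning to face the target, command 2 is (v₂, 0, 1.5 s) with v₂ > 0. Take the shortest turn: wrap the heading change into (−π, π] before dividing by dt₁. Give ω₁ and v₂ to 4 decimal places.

ω₁ = 1.2202, v₂ = 4.7726

heading to target = atan2(1−-2, 3.5−-3) = 0.4324
Δθ = wrap(0.4324 − -2.6180) = 3.0504; ω₁ = Δθ/dt₁ = 1.2202
distance = √((3.5−-3)² + (1−-2)²) = 7.1589; v₂ = distance/dt₂ = 4.7726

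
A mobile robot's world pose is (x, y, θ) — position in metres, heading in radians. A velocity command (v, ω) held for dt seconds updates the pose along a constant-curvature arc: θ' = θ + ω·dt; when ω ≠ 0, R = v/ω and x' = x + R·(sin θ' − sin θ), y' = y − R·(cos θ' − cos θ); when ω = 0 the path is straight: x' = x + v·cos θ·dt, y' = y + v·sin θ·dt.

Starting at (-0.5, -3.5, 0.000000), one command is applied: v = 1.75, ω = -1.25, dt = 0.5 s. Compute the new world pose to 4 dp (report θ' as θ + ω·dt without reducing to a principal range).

(0.3191, -3.7647, -0.6250)

θ' = 0.0000 + -1.25·0.5 = -0.6250
R = v/ω = 1.75/-1.25 = -1.4000
x' = -0.5 + -1.4000·(sin -0.6250 − sin 0.0000) = 0.3191
y' = -3.5 − -1.4000·(cos -0.6250 − cos 0.0000) = -3.7647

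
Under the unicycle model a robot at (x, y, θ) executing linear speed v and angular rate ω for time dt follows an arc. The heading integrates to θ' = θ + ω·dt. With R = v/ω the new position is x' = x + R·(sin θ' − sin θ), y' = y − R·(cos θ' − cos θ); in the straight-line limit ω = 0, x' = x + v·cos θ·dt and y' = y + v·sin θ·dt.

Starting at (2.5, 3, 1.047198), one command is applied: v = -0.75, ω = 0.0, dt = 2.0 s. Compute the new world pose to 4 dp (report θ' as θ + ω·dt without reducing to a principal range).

(1.7500, 1.7010, 1.0472)

θ' = 1.0472 + 0.0·2.0 = 1.0472
ω = 0 → straight: x' = 2.5 + -0.75·cos(1.0472)·2.0 = 1.7500
y' = 3 + -0.75·sin(1.0472)·2.0 = 1.7010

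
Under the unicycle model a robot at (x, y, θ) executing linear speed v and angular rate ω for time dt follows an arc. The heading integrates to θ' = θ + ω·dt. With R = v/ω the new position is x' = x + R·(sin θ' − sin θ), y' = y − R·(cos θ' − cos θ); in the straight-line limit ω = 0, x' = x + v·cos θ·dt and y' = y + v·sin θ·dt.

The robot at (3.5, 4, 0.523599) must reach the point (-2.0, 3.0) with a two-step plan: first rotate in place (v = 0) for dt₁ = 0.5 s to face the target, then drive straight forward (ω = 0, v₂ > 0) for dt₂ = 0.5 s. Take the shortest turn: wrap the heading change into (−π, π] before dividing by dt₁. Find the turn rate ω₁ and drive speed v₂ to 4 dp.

ω₁ = 5.5957, v₂ = 11.1803

heading to target = atan2(3−4, -2−3.5) = -2.9617
Δθ = wrap(-2.9617 − 0.5236) = 2.7978; ω₁ = Δθ/dt₁ = 5.5957
distance = √((-2−3.5)² + (3−4)²) = 5.5902; v₂ = distance/dt₂ = 11.1803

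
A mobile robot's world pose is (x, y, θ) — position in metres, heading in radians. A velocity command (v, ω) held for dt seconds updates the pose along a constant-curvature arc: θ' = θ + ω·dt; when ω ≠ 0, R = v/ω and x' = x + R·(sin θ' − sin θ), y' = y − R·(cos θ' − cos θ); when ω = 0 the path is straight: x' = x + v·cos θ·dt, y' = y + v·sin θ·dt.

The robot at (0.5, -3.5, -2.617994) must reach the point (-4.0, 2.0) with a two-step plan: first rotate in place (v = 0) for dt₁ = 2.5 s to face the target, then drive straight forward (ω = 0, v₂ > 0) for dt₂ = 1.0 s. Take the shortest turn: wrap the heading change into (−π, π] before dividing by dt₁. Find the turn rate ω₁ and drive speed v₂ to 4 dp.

heading to target = atan2(2−-3.5, -4−0.5) = 2.2565
Δθ = wrap(2.2565 − -2.6180) = -1.4087; ω₁ = Δθ/dt₁ = -0.5635
distance = √((-4−0.5)² + (2−-3.5)²) = 7.1063; v₂ = distance/dt₂ = 7.1063

ω₁ = -0.5635, v₂ = 7.1063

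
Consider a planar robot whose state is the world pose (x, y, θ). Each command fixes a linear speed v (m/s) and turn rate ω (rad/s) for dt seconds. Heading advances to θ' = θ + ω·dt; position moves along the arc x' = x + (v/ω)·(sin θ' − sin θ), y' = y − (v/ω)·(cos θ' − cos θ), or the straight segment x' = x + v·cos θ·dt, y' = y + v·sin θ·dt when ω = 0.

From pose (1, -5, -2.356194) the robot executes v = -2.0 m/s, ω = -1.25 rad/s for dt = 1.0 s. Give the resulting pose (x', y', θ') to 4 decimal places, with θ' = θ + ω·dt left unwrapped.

(2.8483, -4.7010, -3.6062)

θ' = -2.3562 + -1.25·1.0 = -3.6062
R = v/ω = -2.0/-1.25 = 1.6000
x' = 1 + 1.6000·(sin -3.6062 − sin -2.3562) = 2.8483
y' = -5 − 1.6000·(cos -3.6062 − cos -2.3562) = -4.7010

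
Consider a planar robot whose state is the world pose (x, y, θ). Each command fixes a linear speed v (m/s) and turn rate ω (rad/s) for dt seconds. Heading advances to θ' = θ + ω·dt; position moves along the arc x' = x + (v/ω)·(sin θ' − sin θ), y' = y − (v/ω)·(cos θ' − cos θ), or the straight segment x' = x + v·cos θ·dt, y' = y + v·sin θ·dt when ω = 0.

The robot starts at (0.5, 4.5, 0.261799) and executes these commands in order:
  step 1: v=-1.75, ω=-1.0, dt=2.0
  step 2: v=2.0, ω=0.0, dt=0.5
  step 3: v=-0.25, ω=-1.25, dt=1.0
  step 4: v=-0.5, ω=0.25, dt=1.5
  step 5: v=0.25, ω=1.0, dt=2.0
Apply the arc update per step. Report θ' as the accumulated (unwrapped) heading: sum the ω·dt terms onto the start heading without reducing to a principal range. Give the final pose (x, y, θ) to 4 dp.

step 1: θ'=-1.7382 (R=1.7500) → pose (-1.6785, 6.4820, -1.7382)
step 2: θ'=-1.7382 (straight) → pose (-1.8451, 5.4959, -1.7382)
step 3: θ'=-2.9882 (R=0.2000) → pose (-1.6784, 5.6603, -2.9882)
step 4: θ'=-2.6132 (R=-2.0000) → pose (-0.9757, 5.9095, -2.6132)
step 5: θ'=-0.6132 (R=0.2500) → pose (-0.9936, 5.4892, -0.6132)

(-0.9936, 5.4892, -0.6132)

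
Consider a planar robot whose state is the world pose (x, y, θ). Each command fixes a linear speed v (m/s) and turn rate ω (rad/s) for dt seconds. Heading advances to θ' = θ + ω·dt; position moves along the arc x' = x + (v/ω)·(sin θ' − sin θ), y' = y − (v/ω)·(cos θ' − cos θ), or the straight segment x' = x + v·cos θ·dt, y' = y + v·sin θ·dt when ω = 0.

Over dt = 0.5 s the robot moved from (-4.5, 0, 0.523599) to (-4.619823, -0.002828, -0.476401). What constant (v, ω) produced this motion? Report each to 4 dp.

v = -0.2500, ω = -2.0000

Δθ = -0.476401 − 0.523599 = -1.000000
ω = Δθ/dt = -1.000000/0.5 = -2.0000
R = Δx/(sin θ' − sin θ) = 0.1250
v = R·ω = 0.1250·-2.0000 = -0.2500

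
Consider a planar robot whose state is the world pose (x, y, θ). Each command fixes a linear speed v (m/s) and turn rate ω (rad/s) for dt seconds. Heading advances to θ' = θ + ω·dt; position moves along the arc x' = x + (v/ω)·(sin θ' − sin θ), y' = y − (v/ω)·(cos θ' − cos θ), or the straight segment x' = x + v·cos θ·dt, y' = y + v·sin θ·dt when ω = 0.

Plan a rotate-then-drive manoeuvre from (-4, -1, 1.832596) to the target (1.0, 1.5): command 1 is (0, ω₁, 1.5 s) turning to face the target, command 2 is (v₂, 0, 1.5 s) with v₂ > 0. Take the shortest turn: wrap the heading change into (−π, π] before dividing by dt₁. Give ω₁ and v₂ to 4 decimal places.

heading to target = atan2(1.5−-1, 1−-4) = 0.4636
Δθ = wrap(0.4636 − 1.8326) = -1.3689; ω₁ = Δθ/dt₁ = -0.9126
distance = √((1−-4)² + (1.5−-1)²) = 5.5902; v₂ = distance/dt₂ = 3.7268

ω₁ = -0.9126, v₂ = 3.7268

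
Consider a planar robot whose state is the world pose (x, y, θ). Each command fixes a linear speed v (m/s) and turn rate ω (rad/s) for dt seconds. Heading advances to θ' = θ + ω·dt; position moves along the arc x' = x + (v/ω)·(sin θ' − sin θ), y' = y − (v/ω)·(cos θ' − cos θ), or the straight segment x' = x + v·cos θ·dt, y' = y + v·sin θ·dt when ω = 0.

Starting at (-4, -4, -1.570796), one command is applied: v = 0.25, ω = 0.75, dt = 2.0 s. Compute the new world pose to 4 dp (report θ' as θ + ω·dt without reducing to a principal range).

(-3.6902, -4.3325, -0.0708)

θ' = -1.5708 + 0.75·2.0 = -0.0708
R = v/ω = 0.25/0.75 = 0.3333
x' = -4 + 0.3333·(sin -0.0708 − sin -1.5708) = -3.6902
y' = -4 − 0.3333·(cos -0.0708 − cos -1.5708) = -4.3325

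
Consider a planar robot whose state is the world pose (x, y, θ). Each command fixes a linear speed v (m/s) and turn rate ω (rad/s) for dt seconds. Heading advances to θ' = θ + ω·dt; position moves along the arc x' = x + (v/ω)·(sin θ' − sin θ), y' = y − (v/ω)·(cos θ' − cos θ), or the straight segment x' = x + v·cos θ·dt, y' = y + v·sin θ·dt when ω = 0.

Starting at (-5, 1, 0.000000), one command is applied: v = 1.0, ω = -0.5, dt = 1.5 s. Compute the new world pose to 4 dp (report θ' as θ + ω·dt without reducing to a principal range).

(-3.6367, 0.4634, -0.7500)

θ' = 0.0000 + -0.5·1.5 = -0.7500
R = v/ω = 1.0/-0.5 = -2.0000
x' = -5 + -2.0000·(sin -0.7500 − sin 0.0000) = -3.6367
y' = 1 − -2.0000·(cos -0.7500 − cos 0.0000) = 0.4634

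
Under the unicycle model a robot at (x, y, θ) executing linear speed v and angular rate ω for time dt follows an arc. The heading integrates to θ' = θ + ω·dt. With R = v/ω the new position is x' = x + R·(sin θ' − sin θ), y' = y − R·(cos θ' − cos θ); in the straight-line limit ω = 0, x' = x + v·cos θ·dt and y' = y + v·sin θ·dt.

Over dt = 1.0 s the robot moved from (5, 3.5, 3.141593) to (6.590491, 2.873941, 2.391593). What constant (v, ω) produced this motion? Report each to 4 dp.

Δθ = 2.391593 − 3.141593 = -0.750000
ω = Δθ/dt = -0.750000/1.0 = -0.7500
R = Δx/(sin θ' − sin θ) = 2.3333
v = R·ω = 2.3333·-0.7500 = -1.7500

v = -1.7500, ω = -0.7500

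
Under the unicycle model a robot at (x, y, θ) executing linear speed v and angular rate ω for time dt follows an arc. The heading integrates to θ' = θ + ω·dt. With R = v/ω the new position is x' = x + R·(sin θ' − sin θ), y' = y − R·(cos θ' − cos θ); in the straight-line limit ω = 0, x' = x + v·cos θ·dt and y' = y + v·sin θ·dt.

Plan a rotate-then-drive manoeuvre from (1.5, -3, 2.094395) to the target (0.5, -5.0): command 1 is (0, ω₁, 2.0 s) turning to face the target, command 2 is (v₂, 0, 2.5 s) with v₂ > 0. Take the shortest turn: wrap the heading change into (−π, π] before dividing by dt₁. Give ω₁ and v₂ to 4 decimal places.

heading to target = atan2(-5−-3, 0.5−1.5) = -2.0344
Δθ = wrap(-2.0344 − 2.0944) = 2.1543; ω₁ = Δθ/dt₁ = 1.0772
distance = √((0.5−1.5)² + (-5−-3)²) = 2.2361; v₂ = distance/dt₂ = 0.8944

ω₁ = 1.0772, v₂ = 0.8944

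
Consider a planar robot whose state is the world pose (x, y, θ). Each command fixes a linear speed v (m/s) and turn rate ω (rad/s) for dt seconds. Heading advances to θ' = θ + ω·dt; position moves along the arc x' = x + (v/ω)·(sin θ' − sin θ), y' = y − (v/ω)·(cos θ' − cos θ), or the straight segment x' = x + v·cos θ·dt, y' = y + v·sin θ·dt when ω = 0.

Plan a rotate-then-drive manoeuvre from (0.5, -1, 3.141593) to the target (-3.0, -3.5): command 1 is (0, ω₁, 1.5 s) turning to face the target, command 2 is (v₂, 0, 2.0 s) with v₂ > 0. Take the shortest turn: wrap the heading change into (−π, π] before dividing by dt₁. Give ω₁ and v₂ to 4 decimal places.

ω₁ = 0.4135, v₂ = 2.1506

heading to target = atan2(-3.5−-1, -3−0.5) = -2.5213
Δθ = wrap(-2.5213 − 3.1416) = 0.6202; ω₁ = Δθ/dt₁ = 0.4135
distance = √((-3−0.5)² + (-3.5−-1)²) = 4.3012; v₂ = distance/dt₂ = 2.1506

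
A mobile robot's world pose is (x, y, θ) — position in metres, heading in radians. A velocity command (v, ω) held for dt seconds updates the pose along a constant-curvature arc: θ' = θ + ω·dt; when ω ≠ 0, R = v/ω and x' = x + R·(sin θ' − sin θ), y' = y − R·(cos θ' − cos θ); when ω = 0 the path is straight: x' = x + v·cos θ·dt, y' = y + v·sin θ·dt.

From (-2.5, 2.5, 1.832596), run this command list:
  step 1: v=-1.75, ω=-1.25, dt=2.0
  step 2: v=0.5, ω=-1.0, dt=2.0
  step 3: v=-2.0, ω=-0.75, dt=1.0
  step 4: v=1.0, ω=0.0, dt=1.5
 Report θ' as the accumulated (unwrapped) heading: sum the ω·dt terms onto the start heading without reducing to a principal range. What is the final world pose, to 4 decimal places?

(-4.2994, 0.8024, -3.4174)

step 1: θ'=-0.6674 (R=1.4000) → pose (-4.7188, 1.0380, -0.6674)
step 2: θ'=-2.6674 (R=-0.5000) → pose (-4.8000, 0.2005, -2.6674)
step 3: θ'=-3.4174 (R=2.6667) → pose (-2.8561, 0.3939, -3.4174)
step 4: θ'=-3.4174 (straight) → pose (-4.2994, 0.8024, -3.4174)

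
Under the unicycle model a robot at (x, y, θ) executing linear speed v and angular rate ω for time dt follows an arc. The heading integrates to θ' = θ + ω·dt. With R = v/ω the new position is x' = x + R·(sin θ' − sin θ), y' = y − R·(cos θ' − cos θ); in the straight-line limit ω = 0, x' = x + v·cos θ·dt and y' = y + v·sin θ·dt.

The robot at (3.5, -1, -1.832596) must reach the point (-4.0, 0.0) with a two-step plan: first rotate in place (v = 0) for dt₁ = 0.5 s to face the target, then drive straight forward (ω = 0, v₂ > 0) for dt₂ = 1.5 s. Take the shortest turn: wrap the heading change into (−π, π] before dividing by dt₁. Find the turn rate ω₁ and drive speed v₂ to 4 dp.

heading to target = atan2(0−-1, -4−3.5) = 3.0090
Δθ = wrap(3.0090 − -1.8326) = -1.4415; ω₁ = Δθ/dt₁ = -2.8831
distance = √((-4−3.5)² + (0−-1)²) = 7.5664; v₂ = distance/dt₂ = 5.0442

ω₁ = -2.8831, v₂ = 5.0442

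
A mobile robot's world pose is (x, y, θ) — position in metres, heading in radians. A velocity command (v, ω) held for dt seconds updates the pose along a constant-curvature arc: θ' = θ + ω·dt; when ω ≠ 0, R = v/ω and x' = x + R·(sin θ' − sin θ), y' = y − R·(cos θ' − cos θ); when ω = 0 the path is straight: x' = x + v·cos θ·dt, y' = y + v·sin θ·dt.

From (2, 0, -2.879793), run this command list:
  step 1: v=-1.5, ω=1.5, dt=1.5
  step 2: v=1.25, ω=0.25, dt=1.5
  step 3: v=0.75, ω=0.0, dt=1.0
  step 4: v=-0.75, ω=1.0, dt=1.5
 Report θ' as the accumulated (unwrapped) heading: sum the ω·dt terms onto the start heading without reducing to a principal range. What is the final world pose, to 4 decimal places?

(3.8410, 0.3013, 1.2452)

step 1: θ'=-0.6298 (R=-1.0000) → pose (2.3302, 1.7741, -0.6298)
step 2: θ'=-0.2548 (R=5.0000) → pose (4.0148, 0.9762, -0.2548)
step 3: θ'=-0.2548 (straight) → pose (4.7406, 0.7872, -0.2548)
step 4: θ'=1.2452 (R=-0.7500) → pose (3.8410, 0.3013, 1.2452)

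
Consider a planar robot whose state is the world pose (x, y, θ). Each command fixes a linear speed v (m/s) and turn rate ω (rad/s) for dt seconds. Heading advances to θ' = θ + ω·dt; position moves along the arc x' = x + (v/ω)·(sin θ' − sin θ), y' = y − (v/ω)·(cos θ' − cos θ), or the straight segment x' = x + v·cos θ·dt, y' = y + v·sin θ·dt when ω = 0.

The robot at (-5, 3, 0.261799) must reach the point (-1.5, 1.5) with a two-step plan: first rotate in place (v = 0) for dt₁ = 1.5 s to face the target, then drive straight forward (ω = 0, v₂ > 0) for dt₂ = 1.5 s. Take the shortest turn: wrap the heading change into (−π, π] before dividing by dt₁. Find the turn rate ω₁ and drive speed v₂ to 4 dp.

ω₁ = -0.4445, v₂ = 2.5386

heading to target = atan2(1.5−3, -1.5−-5) = -0.4049
Δθ = wrap(-0.4049 − 0.2618) = -0.6667; ω₁ = Δθ/dt₁ = -0.4445
distance = √((-1.5−-5)² + (1.5−3)²) = 3.8079; v₂ = distance/dt₂ = 2.5386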